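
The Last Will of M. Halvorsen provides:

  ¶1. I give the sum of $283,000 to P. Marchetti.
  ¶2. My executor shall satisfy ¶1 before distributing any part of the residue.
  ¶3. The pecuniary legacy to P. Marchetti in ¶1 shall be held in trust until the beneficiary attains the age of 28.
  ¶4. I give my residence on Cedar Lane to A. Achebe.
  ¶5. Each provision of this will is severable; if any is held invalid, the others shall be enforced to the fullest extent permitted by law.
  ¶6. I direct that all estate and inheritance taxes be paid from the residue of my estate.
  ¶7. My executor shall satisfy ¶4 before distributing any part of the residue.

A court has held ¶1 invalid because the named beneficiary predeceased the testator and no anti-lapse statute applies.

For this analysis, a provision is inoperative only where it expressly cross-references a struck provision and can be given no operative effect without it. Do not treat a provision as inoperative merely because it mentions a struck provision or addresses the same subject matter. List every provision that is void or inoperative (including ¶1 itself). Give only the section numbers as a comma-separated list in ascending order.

1, 2, 3

¶1 is struck. ¶2 merely fixes the priority direction for ¶1; with ¶1 gone it has nothing to operate on and falls away. ¶3 operates only by reference to ¶1, so it falls with ¶1. Under the severability clause in ¶5, the remaining provisions continue in force. That leaves ¶4, ¶5, ¶6, and ¶7 in effect.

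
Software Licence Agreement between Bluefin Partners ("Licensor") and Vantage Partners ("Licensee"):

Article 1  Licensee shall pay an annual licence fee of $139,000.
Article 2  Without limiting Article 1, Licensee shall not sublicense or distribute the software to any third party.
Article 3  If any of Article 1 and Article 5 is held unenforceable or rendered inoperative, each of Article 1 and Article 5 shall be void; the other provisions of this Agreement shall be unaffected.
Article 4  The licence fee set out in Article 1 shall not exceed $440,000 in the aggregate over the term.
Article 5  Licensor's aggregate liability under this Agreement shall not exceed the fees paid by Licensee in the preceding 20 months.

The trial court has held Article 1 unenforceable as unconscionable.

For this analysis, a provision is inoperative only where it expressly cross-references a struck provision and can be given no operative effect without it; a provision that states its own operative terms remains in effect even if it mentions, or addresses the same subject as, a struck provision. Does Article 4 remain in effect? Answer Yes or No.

Article 1 is struck. The whole of Article 4 is the aggregate cap on the licence fee, defined by reference to Article 1, so Article 4 cannot stand once Article 1 is removed. Although Article 2 refers to Article 1, its operative terms do not depend on Article 1, so it remains in effect. Article 3 declares Article 1 and Article 5 mutually dependent; since one of them has fallen, all of them are of no effect. That brings down Article 5 as well. The remainder continues in force under Article 3. That leaves Article 2 and Article 3 in effect. Article 4 is among the inoperative provisions, so the answer is no.

No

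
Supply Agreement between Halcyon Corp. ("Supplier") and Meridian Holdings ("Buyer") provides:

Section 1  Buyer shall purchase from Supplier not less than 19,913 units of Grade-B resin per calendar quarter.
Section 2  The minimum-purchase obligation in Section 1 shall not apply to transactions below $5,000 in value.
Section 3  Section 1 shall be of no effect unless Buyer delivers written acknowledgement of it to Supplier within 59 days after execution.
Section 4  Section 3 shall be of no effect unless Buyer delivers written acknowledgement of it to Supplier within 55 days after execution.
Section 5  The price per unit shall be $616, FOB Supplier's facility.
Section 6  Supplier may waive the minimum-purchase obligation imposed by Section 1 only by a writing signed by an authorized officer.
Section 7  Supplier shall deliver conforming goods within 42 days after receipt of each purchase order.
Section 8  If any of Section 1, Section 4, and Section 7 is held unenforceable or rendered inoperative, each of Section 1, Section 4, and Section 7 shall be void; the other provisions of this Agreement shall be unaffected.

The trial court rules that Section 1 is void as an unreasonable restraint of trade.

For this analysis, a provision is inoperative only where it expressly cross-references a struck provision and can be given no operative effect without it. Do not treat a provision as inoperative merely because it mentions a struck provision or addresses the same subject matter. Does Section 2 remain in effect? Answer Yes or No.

Section 1 is struck. Section 2 does nothing except set the carve-out from the minimum-purchase obligation by reference to Section 1; with Section 1 gone it has no independent effect and is inoperative. Section 3 has no operative effect of its own apart from Section 1 and is therefore inoperative. Section 6 has no operative effect of its own apart from Section 1 and is therefore inoperative. Section 4 merely fixes the acknowledgement condition for Section 3; with Section 3 gone it has nothing to operate on and falls away. Section 8 declares Section 1, Section 4, and Section 7 mutually dependent; since one of them has fallen, all of them are of no effect. That brings down Section 7 as well. The remainder continues in force under Section 8. That leaves Section 5 and Section 8 in effect. Section 2 is among the inoperative provisions, so the answer is no.

No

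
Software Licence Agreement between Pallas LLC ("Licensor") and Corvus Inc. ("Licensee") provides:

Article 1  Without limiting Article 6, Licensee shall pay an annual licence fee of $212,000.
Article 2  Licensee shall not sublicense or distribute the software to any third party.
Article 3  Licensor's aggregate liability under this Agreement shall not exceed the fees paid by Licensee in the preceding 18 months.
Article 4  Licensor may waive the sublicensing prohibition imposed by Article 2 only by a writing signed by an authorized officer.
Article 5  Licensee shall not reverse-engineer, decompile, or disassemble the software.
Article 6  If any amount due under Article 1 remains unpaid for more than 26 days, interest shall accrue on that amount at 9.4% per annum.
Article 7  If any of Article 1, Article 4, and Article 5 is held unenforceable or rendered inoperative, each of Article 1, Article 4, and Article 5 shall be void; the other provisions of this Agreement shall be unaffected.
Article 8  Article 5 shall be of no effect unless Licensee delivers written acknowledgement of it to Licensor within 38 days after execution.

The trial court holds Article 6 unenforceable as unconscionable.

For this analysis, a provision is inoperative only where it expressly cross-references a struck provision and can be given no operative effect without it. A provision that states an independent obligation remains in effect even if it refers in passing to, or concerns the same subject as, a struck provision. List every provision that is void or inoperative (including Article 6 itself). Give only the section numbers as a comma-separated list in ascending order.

Article 6 is struck. Although Article 1 refers to Article 6, its operative terms do not depend on Article 6, so it remains in effect. Nothing else in the Agreement is defined by reference to Article 6. Article 7 ties Article 1, Article 4, and Article 5 together, but none of those is affected here; the remaining provisions continue in force under Article 7. That leaves Article 1, Article 2, Article 3, Article 4, Article 5, Article 7, and Article 8 in effect.

6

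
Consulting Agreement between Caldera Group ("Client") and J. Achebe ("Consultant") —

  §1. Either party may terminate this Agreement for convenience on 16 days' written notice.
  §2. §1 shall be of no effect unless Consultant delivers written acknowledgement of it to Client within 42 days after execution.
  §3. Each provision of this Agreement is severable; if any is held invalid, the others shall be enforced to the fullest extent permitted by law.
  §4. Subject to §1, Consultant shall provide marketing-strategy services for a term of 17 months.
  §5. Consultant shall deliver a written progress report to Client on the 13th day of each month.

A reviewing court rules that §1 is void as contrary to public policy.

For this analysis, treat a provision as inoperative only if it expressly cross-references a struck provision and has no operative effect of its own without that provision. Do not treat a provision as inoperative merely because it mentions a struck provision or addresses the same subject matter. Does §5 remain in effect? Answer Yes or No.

Yes

§1 is struck. The only function of §2 is the acknowledgement condition for §1, so it cannot stand once §1 is removed. Although §4 refers to §1, its operative terms do not depend on §1, so it remains in effect. Under the severability clause in §3, the remaining provisions continue in force. The provisions still in force are §3, §4, and §5. §5 is among the surviving provisions, so the answer is yes.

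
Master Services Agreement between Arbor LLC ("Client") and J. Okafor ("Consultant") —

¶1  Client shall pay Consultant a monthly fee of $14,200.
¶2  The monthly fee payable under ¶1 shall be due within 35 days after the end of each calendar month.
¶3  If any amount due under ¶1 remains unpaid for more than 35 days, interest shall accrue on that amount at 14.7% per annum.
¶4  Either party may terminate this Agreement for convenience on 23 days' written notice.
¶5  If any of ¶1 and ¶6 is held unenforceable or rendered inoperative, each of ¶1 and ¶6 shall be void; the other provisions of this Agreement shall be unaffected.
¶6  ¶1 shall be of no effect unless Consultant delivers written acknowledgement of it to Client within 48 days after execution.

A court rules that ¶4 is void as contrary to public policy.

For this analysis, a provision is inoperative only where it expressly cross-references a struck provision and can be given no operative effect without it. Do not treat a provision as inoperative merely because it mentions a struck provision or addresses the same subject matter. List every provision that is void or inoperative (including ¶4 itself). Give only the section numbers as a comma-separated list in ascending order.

4

¶4 is struck. No other provision's operative terms depend on ¶4. ¶5 ties ¶1 and ¶6 together, but none of those is affected here; the remaining provisions continue in force under ¶5. The provisions still in force are ¶1, ¶2, ¶3, ¶5, and ¶6.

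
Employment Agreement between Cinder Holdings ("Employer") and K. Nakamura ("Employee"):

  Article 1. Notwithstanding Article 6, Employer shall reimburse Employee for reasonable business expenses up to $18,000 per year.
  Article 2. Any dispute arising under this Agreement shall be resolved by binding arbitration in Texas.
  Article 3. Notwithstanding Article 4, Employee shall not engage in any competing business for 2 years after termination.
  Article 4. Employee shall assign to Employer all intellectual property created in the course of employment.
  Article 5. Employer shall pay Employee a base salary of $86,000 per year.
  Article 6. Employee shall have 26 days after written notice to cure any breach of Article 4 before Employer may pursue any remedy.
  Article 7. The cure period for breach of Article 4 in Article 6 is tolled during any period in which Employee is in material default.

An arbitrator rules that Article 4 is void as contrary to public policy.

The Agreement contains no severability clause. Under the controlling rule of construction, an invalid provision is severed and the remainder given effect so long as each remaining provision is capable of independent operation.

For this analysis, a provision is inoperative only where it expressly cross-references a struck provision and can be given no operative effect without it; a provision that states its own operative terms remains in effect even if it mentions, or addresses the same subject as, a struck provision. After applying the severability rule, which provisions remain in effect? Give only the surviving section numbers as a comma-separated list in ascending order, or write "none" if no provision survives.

1, 2, 3, 5

Article 4 is struck. Article 6 has no operative effect of its own apart from Article 4 and is therefore inoperative. Article 7 operates only by reference to Article 6, so it falls with Article 6. Article 3 mentions Article 4 but its own obligation stands independently of Article 4, so Article 3 is not affected. Article 1 mentions Article 6 but its own obligation stands independently of Article 6, so Article 1 is not affected. Under the stated default rule, only provisions that cannot operate independently fall away; the rest are enforced. Article 1, Article 2, Article 3, and Article 5 remain in effect.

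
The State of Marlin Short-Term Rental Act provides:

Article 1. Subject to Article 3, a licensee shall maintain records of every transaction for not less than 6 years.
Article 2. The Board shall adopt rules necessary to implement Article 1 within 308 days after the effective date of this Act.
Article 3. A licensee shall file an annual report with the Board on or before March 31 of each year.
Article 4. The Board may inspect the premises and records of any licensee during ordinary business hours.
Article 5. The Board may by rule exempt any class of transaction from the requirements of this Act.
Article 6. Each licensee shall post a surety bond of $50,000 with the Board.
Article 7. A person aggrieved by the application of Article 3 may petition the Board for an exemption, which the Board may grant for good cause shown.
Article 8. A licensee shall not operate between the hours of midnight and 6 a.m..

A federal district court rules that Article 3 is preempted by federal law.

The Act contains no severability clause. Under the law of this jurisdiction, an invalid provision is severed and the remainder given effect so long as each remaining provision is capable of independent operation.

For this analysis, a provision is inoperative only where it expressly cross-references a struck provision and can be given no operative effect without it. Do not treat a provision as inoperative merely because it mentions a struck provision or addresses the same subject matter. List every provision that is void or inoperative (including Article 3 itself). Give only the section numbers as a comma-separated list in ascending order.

3, 7

Article 3 is struck. Article 7 operates only by reference to Article 3, so it falls with Article 3. Although Article 1 refers to Article 3, its operative terms do not depend on Article 3, so it remains in effect. With no severability clause, the stated default rule severs what cannot stand and enforces each remaining provision that can operate on its own. Article 1, Article 2, Article 4, Article 5, Article 6, and Article 8 remain in effect.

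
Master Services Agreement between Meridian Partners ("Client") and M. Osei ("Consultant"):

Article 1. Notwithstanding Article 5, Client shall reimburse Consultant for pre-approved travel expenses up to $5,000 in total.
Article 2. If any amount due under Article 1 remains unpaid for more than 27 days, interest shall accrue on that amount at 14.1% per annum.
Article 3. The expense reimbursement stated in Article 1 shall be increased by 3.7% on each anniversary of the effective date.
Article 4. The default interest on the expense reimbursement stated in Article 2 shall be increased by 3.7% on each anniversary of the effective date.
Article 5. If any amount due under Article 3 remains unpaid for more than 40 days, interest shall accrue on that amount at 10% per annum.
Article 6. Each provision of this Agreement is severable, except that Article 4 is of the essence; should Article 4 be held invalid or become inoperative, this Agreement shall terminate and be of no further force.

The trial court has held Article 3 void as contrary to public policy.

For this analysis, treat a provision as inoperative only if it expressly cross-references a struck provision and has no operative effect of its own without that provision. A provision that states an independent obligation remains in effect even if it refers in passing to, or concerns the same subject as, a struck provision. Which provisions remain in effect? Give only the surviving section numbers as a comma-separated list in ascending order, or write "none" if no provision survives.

Article 3 is struck. The whole of Article 5 is the default interest on the escalation of the expense reimbursement, defined by reference to Article 3, so Article 5 cannot stand once Article 3 is removed. Article 1 mentions Article 5 but its own obligation stands independently of Article 5, so Article 1 is not affected. Article 6 makes Article 4 an essential term, but Article 4 is unaffected, so the severability proviso in Article 6 preserves the remaining provisions. The provisions still in force are Article 1, Article 2, Article 4, and Article 6.

1, 2, 4, 6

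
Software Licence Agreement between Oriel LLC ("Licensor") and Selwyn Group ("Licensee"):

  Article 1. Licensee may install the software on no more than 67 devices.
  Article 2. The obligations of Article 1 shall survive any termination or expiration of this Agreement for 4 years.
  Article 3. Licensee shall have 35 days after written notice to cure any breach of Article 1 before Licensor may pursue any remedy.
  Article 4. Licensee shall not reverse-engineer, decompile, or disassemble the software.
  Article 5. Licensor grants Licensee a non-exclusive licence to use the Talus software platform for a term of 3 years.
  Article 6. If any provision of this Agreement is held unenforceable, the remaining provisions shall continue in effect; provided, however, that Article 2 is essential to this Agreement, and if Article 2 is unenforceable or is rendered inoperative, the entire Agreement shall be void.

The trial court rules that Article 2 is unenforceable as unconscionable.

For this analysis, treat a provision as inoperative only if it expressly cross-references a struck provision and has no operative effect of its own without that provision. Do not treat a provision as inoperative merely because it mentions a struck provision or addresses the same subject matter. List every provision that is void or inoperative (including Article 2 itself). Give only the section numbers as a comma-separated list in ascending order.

1, 2, 3, 4, 5, 6

Article 2 is struck. Nothing else in the Agreement is defined by reference to Article 2. Article 6 makes Article 2 an essential term, and Article 2 is the provision held invalid; under Article 6, the entire Agreement is therefore void. No provision of the Agreement survives.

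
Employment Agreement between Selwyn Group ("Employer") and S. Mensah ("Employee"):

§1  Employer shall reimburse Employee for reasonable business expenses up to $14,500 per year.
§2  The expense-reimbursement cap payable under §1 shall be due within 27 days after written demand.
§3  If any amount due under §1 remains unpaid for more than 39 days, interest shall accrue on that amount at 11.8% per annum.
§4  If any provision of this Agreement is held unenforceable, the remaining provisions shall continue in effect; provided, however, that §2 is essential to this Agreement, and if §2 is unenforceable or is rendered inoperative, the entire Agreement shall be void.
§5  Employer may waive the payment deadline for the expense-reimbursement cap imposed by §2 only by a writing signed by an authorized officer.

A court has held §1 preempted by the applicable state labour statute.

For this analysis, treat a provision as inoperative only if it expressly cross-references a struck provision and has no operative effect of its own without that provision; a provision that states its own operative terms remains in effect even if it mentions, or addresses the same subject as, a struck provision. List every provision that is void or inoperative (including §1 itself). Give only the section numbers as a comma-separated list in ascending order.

§1 is struck. §2 does nothing except set the payment deadline for the expense-reimbursement cap by reference to §1; with §1 gone it has no independent effect and is inoperative. §3 does nothing except set the default interest on the expense-reimbursement cap by reference to §1; with §1 gone it has no independent effect and is inoperative. §5 operates only by reference to §2, so it falls with §2. §4 makes §2 an essential term, and §2 has been rendered inoperative by the cascade; under §4, the entire Agreement is therefore void. No provision of the Agreement survives.

1, 2, 3, 4, 5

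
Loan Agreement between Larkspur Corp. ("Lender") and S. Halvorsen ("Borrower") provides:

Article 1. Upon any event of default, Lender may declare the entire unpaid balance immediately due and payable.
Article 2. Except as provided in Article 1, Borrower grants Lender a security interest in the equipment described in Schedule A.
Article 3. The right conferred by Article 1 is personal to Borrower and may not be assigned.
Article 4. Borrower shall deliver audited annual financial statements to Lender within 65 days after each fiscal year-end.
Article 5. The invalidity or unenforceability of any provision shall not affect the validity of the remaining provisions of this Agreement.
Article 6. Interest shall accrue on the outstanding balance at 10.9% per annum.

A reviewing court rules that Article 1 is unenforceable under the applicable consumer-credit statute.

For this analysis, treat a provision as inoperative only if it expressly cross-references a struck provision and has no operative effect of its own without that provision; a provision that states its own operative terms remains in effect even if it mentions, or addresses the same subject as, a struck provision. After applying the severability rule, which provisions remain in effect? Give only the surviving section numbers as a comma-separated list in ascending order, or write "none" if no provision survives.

Article 1 is struck. The only function of Article 3 is the non-assignment of Article 1, so it cannot stand once Article 1 is removed. Although Article 2 refers to Article 1, its operative terms do not depend on Article 1, so it remains in effect. Article 5 is a severability clause and preserves every provision that can still be given independent effect. That leaves Article 2, Article 4, Article 5, and Article 6 in effect.

2, 4, 5, 6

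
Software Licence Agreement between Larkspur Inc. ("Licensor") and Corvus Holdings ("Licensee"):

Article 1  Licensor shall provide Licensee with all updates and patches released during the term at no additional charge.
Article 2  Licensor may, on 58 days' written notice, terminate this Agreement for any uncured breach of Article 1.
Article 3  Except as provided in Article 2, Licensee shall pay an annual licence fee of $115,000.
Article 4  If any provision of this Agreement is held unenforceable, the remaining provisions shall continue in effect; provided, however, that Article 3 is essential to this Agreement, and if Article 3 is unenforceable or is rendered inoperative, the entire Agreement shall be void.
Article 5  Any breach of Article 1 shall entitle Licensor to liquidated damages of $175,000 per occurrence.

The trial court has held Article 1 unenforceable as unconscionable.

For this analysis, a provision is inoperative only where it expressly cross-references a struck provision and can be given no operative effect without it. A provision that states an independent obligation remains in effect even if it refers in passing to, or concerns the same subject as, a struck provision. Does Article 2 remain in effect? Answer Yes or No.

Article 1 is struck. Article 2 merely fixes the termination right for breach of Article 1; with Article 1 gone it has nothing to operate on and falls away. Article 5 operates only by reference to Article 1, so it falls with Article 1. Article 3 mentions Article 2 but its own obligation stands independently of Article 2, so Article 3 is not affected. Article 4 makes Article 3 an essential term, but Article 3 is unaffected, so the severability proviso in Article 4 preserves the remaining provisions. The provisions still in force are Article 3 and Article 4. Article 2 is among the inoperative provisions, so the answer is no.

No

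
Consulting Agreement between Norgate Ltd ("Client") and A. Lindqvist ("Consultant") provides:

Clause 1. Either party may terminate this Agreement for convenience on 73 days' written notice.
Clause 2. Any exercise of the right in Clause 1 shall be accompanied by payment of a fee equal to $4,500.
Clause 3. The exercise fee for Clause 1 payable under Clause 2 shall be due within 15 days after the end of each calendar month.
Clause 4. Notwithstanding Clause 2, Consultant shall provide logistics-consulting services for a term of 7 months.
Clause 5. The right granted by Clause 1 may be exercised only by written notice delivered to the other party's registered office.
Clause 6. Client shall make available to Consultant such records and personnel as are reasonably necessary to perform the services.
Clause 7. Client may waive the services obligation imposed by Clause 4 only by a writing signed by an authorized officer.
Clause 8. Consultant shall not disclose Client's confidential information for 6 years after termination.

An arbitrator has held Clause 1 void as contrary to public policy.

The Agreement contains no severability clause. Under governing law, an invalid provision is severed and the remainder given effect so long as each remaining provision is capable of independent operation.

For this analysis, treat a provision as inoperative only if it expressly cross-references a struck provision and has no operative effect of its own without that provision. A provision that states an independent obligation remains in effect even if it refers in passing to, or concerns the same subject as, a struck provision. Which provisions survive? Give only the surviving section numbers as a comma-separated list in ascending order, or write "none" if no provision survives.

Clause 1 is struck. Clause 2 has no operative effect of its own apart from Clause 1 and is therefore inoperative. Clause 5 operates only by reference to Clause 1, so it falls with Clause 1. The whole of Clause 3 is the payment deadline for the exercise fee for Clause 1, defined by reference to Clause 2, so Clause 3 cannot stand once Clause 2 is removed. Clause 4 mentions Clause 2 but its own obligation stands independently of Clause 2, so Clause 4 is not affected. With no severability clause, the stated default rule severs what cannot stand and enforces each remaining provision that can operate on its own. That leaves Clause 4, Clause 6, Clause 7, and Clause 8 in effect.

4, 6, 7, 8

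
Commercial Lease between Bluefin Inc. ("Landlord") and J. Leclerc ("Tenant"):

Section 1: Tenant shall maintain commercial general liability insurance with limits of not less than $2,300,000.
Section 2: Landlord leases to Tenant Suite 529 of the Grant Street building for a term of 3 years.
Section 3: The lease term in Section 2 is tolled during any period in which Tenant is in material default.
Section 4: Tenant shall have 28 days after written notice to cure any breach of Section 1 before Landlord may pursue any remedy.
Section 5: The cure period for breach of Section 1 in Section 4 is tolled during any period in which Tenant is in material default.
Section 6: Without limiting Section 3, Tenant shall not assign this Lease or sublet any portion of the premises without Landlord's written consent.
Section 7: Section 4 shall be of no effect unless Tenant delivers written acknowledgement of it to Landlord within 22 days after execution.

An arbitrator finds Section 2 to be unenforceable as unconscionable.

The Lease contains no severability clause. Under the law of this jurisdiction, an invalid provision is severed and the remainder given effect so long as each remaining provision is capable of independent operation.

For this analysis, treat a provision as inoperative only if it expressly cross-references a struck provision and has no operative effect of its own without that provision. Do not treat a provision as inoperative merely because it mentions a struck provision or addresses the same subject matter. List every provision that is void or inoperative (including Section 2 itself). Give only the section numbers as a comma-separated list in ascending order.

Section 2 is struck. Section 3 does nothing except set the tolling of the lease term by reference to Section 2; with Section 2 gone it has no independent effect and is inoperative. Section 6 mentions Section 3 but its own obligation stands independently of Section 3, so Section 6 is not affected. Under the stated default rule, only provisions that cannot operate independently fall away; the rest are enforced. That leaves Section 1, Section 4, Section 5, Section 6, and Section 7 in effect.

2, 3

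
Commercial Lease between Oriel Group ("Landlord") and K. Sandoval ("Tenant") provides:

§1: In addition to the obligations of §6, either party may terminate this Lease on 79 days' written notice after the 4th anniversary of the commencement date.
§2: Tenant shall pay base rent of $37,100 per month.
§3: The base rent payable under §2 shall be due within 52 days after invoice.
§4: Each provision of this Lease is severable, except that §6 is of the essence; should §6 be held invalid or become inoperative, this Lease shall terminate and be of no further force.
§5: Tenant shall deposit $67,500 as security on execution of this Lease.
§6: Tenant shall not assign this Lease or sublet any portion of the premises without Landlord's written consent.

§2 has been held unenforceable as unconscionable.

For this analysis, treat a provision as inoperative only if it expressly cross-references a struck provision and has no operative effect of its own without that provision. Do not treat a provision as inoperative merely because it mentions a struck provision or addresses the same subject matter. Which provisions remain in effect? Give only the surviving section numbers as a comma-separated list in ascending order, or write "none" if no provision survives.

§2 is struck. The whole of §3 is the payment deadline for the base rent, defined by reference to §2, so §3 cannot stand once §2 is removed. §4 makes §6 an essential term, but §6 is unaffected, so the severability proviso in §4 preserves the remaining provisions. That leaves §1, §4, §5, and §6 in effect.

1, 4, 5, 6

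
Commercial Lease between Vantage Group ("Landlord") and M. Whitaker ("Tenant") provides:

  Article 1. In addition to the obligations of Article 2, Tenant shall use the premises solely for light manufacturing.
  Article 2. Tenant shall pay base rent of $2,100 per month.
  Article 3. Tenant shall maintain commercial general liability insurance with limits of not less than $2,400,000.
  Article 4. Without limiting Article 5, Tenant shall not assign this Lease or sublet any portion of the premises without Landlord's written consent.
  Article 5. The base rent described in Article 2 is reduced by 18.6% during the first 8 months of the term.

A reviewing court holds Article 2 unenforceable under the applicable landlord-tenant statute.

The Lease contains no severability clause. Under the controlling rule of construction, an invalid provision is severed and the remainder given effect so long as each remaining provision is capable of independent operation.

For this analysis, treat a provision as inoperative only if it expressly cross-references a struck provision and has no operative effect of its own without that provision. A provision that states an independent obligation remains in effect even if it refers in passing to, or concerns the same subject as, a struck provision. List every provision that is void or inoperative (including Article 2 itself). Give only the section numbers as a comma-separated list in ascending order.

Article 2 is struck. The whole of Article 5 is the introductory reduction to the base rent, defined by reference to Article 2, so Article 5 cannot stand once Article 2 is removed. Article 4 mentions Article 5 but its own obligation stands independently of Article 5, so Article 4 is not affected. Although Article 1 refers to Article 2, its operative terms do not depend on Article 2, so it remains in effect. With no severability clause, the stated default rule severs what cannot stand and enforces each remaining provision that can operate on its own. That leaves Article 1, Article 3, and Article 4 in effect.

2, 5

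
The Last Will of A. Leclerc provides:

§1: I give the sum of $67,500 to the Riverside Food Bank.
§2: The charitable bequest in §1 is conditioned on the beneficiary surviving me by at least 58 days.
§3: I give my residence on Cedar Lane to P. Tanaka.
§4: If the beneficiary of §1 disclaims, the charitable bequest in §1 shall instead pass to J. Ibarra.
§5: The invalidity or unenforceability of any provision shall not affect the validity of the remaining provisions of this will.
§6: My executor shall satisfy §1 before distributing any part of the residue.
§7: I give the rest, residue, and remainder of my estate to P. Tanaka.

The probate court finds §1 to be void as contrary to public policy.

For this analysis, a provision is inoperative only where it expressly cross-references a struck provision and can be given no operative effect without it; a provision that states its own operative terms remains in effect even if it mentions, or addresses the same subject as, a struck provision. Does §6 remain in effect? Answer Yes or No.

No

§1 is struck. §2 operates only by reference to §1, so it falls with §1. §4 operates only by reference to §1, so it falls with §1. §6 merely fixes the priority direction for §1; with §1 gone it has nothing to operate on and falls away. §5 is a severability clause and preserves every provision that can still be given independent effect. The provisions still in force are §3, §5, and §7. §6 is among the inoperative provisions, so the answer is no.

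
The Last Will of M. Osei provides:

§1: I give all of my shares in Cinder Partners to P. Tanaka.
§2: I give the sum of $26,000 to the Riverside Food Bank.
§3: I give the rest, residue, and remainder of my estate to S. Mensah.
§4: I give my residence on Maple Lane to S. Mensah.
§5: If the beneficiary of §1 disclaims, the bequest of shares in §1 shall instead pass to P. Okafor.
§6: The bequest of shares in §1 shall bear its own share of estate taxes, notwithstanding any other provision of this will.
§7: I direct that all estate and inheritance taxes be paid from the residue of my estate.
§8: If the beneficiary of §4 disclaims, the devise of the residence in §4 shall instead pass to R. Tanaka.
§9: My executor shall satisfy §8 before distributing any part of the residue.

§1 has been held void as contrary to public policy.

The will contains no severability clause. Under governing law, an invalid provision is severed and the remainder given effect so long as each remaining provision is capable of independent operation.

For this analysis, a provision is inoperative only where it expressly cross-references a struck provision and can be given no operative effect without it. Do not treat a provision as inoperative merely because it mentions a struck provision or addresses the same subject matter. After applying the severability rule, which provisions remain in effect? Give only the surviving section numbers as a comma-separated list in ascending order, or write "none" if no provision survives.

§1 is struck. The only function of §5 is the alternative disposition for §1, so it cannot stand once §1 is removed. §6 merely fixes the tax charge on §1; with §1 gone it has nothing to operate on and falls away. Under the stated default rule, only provisions that cannot operate independently fall away; the rest are enforced. §2, §3, §4, §7, §8, and §9 remain in effect.

2, 3, 4, 7, 8, 9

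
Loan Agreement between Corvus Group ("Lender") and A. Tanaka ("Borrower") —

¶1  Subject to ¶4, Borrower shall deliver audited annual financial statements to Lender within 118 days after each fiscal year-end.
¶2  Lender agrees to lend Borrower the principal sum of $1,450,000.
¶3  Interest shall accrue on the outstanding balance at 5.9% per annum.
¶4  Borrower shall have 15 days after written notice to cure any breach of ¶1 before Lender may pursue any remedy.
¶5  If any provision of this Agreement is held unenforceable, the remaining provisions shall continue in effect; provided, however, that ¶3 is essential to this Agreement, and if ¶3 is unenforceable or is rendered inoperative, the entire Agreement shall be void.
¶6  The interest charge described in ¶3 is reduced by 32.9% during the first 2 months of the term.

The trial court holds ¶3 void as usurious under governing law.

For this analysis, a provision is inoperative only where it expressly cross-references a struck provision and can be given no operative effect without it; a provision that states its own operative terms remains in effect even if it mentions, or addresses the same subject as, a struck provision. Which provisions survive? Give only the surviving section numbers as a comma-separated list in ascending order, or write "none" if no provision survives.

¶3 is struck. ¶6 has no operative effect of its own apart from ¶3 and is therefore inoperative. ¶5 makes ¶3 an essential term, and ¶3 is the provision held invalid; under ¶5, the entire Agreement is therefore void. No provision of the Agreement survives.

none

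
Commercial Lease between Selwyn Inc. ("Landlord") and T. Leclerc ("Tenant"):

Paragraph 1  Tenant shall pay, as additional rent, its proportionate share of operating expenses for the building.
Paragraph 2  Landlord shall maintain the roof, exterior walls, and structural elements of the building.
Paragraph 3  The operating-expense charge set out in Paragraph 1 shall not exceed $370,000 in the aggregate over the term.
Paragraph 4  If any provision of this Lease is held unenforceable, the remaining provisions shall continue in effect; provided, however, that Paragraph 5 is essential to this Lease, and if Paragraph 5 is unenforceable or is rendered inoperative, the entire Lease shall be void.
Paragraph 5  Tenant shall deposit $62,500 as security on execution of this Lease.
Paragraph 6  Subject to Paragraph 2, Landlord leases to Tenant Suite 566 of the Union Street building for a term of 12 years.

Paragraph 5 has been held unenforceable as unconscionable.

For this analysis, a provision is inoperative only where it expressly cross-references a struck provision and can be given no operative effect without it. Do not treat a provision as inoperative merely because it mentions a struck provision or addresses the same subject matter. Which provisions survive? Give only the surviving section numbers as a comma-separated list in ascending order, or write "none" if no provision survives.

Paragraph 5 is struck. Nothing else in the Lease is defined by reference to Paragraph 5. Paragraph 4 makes Paragraph 5 an essential term, and Paragraph 5 is the provision held invalid; under Paragraph 4, the entire Lease is therefore void. No provision of the Lease survives.

none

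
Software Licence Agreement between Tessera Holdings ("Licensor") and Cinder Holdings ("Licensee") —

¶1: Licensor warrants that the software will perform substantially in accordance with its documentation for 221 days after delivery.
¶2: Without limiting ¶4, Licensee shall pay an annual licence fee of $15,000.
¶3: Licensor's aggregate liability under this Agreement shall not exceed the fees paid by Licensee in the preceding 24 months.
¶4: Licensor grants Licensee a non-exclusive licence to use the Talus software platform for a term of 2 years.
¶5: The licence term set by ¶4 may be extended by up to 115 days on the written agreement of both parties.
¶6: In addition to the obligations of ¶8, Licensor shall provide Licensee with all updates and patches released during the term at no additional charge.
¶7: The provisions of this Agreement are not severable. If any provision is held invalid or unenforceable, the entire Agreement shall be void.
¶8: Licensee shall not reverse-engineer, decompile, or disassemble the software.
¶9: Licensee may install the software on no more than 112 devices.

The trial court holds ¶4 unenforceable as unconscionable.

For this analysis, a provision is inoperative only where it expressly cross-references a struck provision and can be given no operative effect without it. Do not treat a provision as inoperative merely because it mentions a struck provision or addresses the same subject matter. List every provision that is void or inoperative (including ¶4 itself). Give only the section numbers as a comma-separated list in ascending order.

¶4 is struck. ¶5 has no operative effect of its own apart from ¶4 and is therefore inoperative. ¶7 provides that the Agreement is not severable, so the invalidity of any one provision voids the entire Agreement. No provision of the Agreement survives.

1, 2, 3, 4, 5, 6, 7, 8, 9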